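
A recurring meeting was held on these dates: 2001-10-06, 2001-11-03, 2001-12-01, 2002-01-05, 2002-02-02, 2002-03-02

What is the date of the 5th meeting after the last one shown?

2002-08-03

These are Saturdays at 28- or 35-day spacing (28, 28, 35, 28, 28).
The pattern: 1st Saturday of the month.
1st Saturday of April 2002: 2002-04-06.
1st Saturday of May 2002: 2002-05-04.
June 2002 — 1st Saturday is 2002-06-01.
1st Saturday of July 2002: 2002-07-06.
August 2002 — 1st Saturday is 2002-08-03.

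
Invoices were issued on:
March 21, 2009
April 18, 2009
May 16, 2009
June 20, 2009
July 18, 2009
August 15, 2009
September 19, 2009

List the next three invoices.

Gaps: 28, 28, 35, 28, 28, 35 days — a mix of 28 and 35. Every date is a Saturday.
Each is the 3rd Saturday of its month.
3rd Saturday of October 2009: October 17, 2009.
3rd Saturday of November 2009: November 21, 2009.
3rd Saturday of December 2009: December 19, 2009.

October 17, 2009; November 21, 2009; December 19, 2009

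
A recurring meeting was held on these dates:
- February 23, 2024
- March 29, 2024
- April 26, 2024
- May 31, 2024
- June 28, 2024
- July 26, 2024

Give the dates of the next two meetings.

These are Fridays with 35, 28, 35, 28, 28-day gaps.
Each is the final Friday of its month — March 29, 2024 is past the 28th, so '4th Friday' doesn't fit.
Last Friday of August 2024: August 30, 2024.
Last Friday of September 2024: September 27, 2024.

August 30, 2024; September 27, 2024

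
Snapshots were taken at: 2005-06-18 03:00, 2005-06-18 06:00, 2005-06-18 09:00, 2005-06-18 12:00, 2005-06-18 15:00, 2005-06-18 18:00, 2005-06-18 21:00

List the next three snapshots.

The interval is a steady 3 hours (3, 3, 3, 3, 3, 3).
2005-06-18 21:00 + 3 h = 2005-06-19 00:00.
2005-06-19 00:00 + 3 h = 2005-06-19 03:00.
2005-06-19 03:00 + 3 h = 2005-06-19 06:00.

2005-06-19 00:00, 2005-06-19 03:00, 2005-06-19 06:00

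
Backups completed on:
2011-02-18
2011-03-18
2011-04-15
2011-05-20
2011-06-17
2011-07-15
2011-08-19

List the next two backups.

Gaps: 28, 28, 35, 28, 28, 35 days — a mix of 28 and 35. Every date is a Friday.
Each is the 3rd Friday of its month.
3rd Friday of September 2011: 2011-09-16.
October 2011 — 3rd Friday is 2011-10-21.

2011-09-16, 2011-10-21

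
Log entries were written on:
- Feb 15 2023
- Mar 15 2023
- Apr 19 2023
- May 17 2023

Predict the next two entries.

Jun 21 2023, Jul 19 2023

These are Wednesdays at 28- or 35-day spacing (28, 35, 28).
The pattern: 3rd Wednesday of the month.
June 2023 — 3rd Wednesday is Jun 21 2023.
3rd Wednesday of July 2023: Jul 19 2023.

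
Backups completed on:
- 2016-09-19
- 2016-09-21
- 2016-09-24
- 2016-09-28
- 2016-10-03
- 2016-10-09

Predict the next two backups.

2016-10-16, 2016-10-24

Intervals are 2, 3, 4, 5, 6 days — an arithmetic progression with common difference 1.
Next gap: 7 days. 2016-10-09 + 7 days = 2016-10-16.
Next gap: 8 days. 2016-10-16 + 8 days = 2016-10-24.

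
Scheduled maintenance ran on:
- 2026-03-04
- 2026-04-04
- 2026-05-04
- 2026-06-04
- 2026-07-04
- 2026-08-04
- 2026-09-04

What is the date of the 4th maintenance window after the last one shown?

Each date is the 4th; the gaps (31, 30, 31, 30, 31, 31) track the month lengths.
The rule is the 4th of each month.
Next: October 2026 → 2026-10-04.
November 2026: 2026-11-04.
Next: December 2026 → 2026-12-04.
January 2027: 2027-01-04.

2027-01-04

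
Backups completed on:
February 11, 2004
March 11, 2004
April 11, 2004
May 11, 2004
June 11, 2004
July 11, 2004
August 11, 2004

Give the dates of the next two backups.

Gaps: 29, 31, 30, 31, 30, 31 days — not constant. Every event is on the 11th of the month.
Pattern: the 11th of each month.
September 2004: September 11, 2004.
Next: October 2004 → October 11, 2004.

September 11, 2004; October 11, 2004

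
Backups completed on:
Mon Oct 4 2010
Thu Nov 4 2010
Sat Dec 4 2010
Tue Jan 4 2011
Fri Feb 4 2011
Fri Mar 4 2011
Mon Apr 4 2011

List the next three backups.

Wed May 4 2011, Sat Jun 4 2011, Mon Jul 4 2011

Each date is the 4th; the gaps (31, 30, 31, 31, 28, 31) track the month lengths.
The rule is the 4th of each month.
May 2011: Wed May 4 2011.
Next: June 2011 → Sat Jun 4 2011.
July 2011: Mon Jul 4 2011.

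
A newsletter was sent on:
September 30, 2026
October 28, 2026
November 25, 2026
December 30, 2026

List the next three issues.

Every date is a Wednesday; gaps 28, 28, 35 days.
Each is the last Wednesday of its month (at least one falls on the 29th or later, ruling out '4th Wednesday').
Last Wednesday of January 2027: January 27, 2027.
February 2027 ends with Wednesday February 24, 2027.
Last Wednesday of March 2027: March 31, 2027.

January 27, 2027; February 24, 2027; March 31, 2027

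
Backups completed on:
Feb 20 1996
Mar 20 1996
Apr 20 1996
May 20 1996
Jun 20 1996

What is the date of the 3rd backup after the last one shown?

The day-of-month is always 20 (29, 31, 30, 31 days between events).
So this recurs on the 20th of each month.
July 1996: Jul 20 1996.
August 1996: Aug 20 1996.
Next: September 1996 → Sep 20 1996.

Sep 20 1996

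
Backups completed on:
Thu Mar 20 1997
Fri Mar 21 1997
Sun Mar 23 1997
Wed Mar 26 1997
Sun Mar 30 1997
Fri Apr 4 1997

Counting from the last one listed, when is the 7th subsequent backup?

Fri Jun 6 1997

Intervals are 1, 2, 3, 4, 5 days — an arithmetic progression with common difference 1.
Next gap: 6 days. Fri Apr 4 1997 + 6 days = Thu Apr 10 1997.
Next gap: 7 days. Thu Apr 10 1997 + 7 days = Thu Apr 17 1997.
Next gap: 8 days. Thu Apr 17 1997 + 8 days = Fri Apr 25 1997.
Next gap: 9 days. Fri Apr 25 1997 + 9 days = Sun May 4 1997.
Next gap: 10 days. Sun May 4 1997 + 10 days = Wed May 14 1997.
Next gap: 11 days. Wed May 14 1997 + 11 days = Sun May 25 1997.
Next gap: 12 days. Sun May 25 1997 + 12 days = Fri Jun 6 1997.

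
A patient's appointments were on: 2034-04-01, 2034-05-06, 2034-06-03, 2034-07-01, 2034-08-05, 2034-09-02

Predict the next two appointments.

Gaps: 35, 28, 28, 35, 28 days — a mix of 28 and 35. Every date is a Saturday.
Each is the 1st Saturday of its month.
1st Saturday of October 2034: 2034-10-07.
November 2034 — 1st Saturday is 2034-11-04.

2034-10-07, 2034-11-04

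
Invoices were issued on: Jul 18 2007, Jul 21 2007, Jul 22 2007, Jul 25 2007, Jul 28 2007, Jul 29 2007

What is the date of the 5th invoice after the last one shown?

The gap pattern 3, 1, 3, 3, 1 repeats every 3 events.
These are the Wednesdays, Saturdays and Sundays of each week.
Next Wednesday: Aug 1 2007.
The following Saturday is Aug 4 2007.
The following Sunday is Aug 5 2007.
The following Wednesday is Aug 8 2007.
The following Saturday is Aug 11 2007.

Aug 11 2007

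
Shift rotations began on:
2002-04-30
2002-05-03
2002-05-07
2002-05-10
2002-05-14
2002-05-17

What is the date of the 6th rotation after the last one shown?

Every event lands on a Tuesday or Friday (gaps cycle 3, 4, 3, 4, 3).
So the schedule is: every Tuesday and Friday.
The following Tuesday is 2002-05-21.
Next Friday: 2002-05-24.
Next Tuesday: 2002-05-28.
The following Friday is 2002-05-31.
The following Tuesday is 2002-06-04.
Next Friday: 2002-06-07.

2002-06-07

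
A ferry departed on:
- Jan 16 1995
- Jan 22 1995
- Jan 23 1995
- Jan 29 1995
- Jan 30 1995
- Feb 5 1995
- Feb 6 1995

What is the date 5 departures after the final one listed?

Feb 26 1995

Every event lands on a Monday or Sunday (gaps cycle 6, 1, 6, 1, 6, 1).
So the schedule is: every Monday and Sunday.
Next Sunday: Feb 12 1995.
The following Monday is Feb 13 1995.
Next Sunday: Feb 19 1995.
The following Monday is Feb 20 1995.
Next Sunday: Feb 26 1995.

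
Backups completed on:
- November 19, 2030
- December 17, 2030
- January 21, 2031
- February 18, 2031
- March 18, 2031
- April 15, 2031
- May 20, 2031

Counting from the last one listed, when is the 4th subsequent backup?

September 16, 2031

Gaps: 28, 35, 28, 28, 28, 35 days — a mix of 28 and 35. Every date is a Tuesday.
Each is the 3rd Tuesday of its month.
3rd Tuesday of June 2031: June 17, 2031.
July 2031 — 3rd Tuesday is July 15, 2031.
3rd Tuesday of August 2031: August 19, 2031.
3rd Tuesday of September 2031: September 16, 2031.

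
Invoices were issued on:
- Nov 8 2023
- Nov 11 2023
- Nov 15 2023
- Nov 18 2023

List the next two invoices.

Nov 22 2023, Nov 25 2023

The gap pattern 3, 4, 3 repeats every 2 events.
These are the Wednesdays and Saturdays of each week.
Next Wednesday: Nov 22 2023.
The following Saturday is Nov 25 2023.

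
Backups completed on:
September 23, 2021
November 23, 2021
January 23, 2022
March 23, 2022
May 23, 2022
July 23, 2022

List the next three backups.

Each date is the 23rd; the gaps (61, 61, 59, 61, 61) track the month lengths.
The rule is the 23rd of every 2 months.
Next: September 2022 → September 23, 2022.
Next: November 2022 → November 23, 2022.
January 2023: January 23, 2023.

September 23, 2022; November 23, 2022; January 23, 2023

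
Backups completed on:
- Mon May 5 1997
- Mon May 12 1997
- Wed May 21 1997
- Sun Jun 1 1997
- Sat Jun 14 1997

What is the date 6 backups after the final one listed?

Sun Oct 12 1997

Intervals are 7, 9, 11, 13 days — an arithmetic progression with common difference 2.
Next gap: 15 days. Sat Jun 14 1997 + 15 days = Sun Jun 29 1997.
Next gap: 17 days. Sun Jun 29 1997 + 17 days = Wed Jul 16 1997.
Next gap: 19 days. Wed Jul 16 1997 + 19 days = Mon Aug 4 1997.
Next gap: 21 days. Mon Aug 4 1997 + 21 days = Mon Aug 25 1997.
Next gap: 23 days. Mon Aug 25 1997 + 23 days = Wed Sep 17 1997.
Next gap: 25 days. Wed Sep 17 1997 + 25 days = Sun Oct 12 1997.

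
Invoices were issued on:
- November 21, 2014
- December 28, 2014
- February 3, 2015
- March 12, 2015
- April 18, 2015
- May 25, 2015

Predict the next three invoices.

Gaps between consecutive events: 37, 37, 37, 37, 37 days — a constant 37-day interval.
May 25, 2015 + 37 days = July 1, 2015.
July 1, 2015 + 37 days = August 7, 2015.
August 7, 2015 + 37 days = September 13, 2015.

July 1, 2015; August 7, 2015; September 13, 2015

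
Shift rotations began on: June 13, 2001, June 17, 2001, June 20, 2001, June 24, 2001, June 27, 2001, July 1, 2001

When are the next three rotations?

Gaps: 4, 3, 4, 3, 4 days — not constant, but cyclic with period 2.
The events fall on every Wednesday and Sunday.
The following Wednesday is July 4, 2001.
The following Sunday is July 8, 2001.
Next Wednesday: July 11, 2001.

July 4, 2001; July 8, 2001; July 11, 2001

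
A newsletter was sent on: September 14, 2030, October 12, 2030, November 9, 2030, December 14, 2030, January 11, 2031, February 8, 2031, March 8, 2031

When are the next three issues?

Gaps: 28, 28, 35, 28, 28, 28 days — a mix of 28 and 35. Every date is a Saturday.
Each is the 2nd Saturday of its month.
2nd Saturday of April 2031: April 12, 2031.
May 2031 — 2nd Saturday is May 10, 2031.
June 2031 — 2nd Saturday is June 14, 2031.

April 12, 2031; May 10, 2031; June 14, 2031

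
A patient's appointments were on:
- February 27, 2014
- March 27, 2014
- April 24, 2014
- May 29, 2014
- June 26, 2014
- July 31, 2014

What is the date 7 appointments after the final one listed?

February 26, 2015

These are Thursdays with 28, 28, 35, 28, 35-day gaps.
Each is the final Thursday of its month — May 29, 2014 is past the 28th, so '4th Thursday' doesn't fit.
August 2014 ends with Thursday August 28, 2014.
Last Thursday of September 2014: September 25, 2014.
Last Thursday of October 2014: October 30, 2014.
Last Thursday of November 2014: November 27, 2014.
Last Thursday of December 2014: December 25, 2014.
January 2015 ends with Thursday January 29, 2015.
Last Thursday of February 2015: February 26, 2015.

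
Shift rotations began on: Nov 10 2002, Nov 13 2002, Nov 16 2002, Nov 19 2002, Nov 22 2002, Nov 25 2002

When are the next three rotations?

Nov 28 2002, Dec 1 2002, Dec 4 2002

The spacing is 3, 3, 3, 3, 3 days — always 3 days.
Nov 25 2002 + 3 days = Nov 28 2002.
Nov 28 2002 + 3 days = Dec 1 2002.
Dec 1 2002 + 3 days = Dec 4 2002.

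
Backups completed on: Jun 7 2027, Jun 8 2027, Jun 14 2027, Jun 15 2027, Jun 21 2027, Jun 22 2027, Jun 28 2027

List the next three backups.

The gap pattern 1, 6, 1, 6, 1, 6 repeats every 2 events.
These are the Mondays and Tuesdays of each week.
Next Tuesday: Jun 29 2027.
The following Monday is Jul 5 2027.
The following Tuesday is Jul 6 2027.

Jun 29 2027, Jul 5 2027, Jul 6 2027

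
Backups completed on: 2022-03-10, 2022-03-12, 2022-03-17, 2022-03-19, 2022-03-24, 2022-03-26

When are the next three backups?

Every event lands on a Thursday or Saturday (gaps cycle 2, 5, 2, 5, 2).
So the schedule is: every Thursday and Saturday.
Next Thursday: 2022-03-31.
The following Saturday is 2022-04-02.
Next Thursday: 2022-04-07.

2022-03-31, 2022-04-02, 2022-04-07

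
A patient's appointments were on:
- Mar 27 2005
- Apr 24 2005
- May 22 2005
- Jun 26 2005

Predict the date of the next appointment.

Gaps: 28, 28, 35 days — a mix of 28 and 35. Every date is a Sunday.
Each is the 4th Sunday of its month.
4th Sunday of July 2005: Jul 24 2005.

Jul 24 2005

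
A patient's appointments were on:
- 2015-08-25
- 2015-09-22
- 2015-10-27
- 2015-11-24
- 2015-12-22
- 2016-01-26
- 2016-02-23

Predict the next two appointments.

All dates are Tuesdays, 28, 35, 28, 28, 35, 28 days apart.
Specifically, the 4th Tuesday of each month.
March 2016 — 4th Tuesday is 2016-03-22.
April 2016 — 4th Tuesday is 2016-04-26.

2016-03-22, 2016-04-26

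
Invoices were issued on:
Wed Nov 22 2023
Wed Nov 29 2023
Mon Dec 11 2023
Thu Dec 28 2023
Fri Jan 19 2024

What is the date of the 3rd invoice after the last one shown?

Wed Apr 24 2024

The spacing grows by 5 each time: 7, 12, 17, 22 days.
Next gap: 27 days. Fri Jan 19 2024 + 27 days = Thu Feb 15 2024.
Next gap: 32 days. Thu Feb 15 2024 + 32 days = Mon Mar 18 2024.
Next gap: 37 days. Mon Mar 18 2024 + 37 days = Wed Apr 24 2024.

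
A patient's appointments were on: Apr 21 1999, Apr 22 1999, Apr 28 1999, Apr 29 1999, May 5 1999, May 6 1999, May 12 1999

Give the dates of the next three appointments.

May 13 1999, May 19 1999, May 20 1999

The gap pattern 1, 6, 1, 6, 1, 6 repeats every 2 events.
These are the Wednesdays and Thursdays of each week.
The following Thursday is May 13 1999.
Next Wednesday: May 19 1999.
The following Thursday is May 20 1999.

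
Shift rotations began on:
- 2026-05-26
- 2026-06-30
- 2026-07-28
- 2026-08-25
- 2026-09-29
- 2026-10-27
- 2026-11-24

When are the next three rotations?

All Tuesdays; the gaps (35, 28, 28, 35, 28, 28) vary with month length.
This is the last Tuesday of each month.
Last Tuesday of December 2026: 2026-12-29.
January 2027 ends with Tuesday 2027-01-26.
Last Tuesday of February 2027: 2027-02-23.

2026-12-29, 2027-01-26, 2027-02-23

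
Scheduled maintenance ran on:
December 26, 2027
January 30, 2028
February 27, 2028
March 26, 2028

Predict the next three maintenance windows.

April 30, 2028; May 28, 2028; June 25, 2028

These are Sundays with 35, 28, 28-day gaps.
Each is the final Sunday of its month — January 30, 2028 is past the 28th, so '4th Sunday' doesn't fit.
April 2028 ends with Sunday April 30, 2028.
May 2028 ends with Sunday May 28, 2028.
Last Sunday of June 2028: June 25, 2028.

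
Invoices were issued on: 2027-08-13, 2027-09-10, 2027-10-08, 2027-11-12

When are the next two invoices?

2027-12-10, 2028-01-14

These are Fridays at 28- or 35-day spacing (28, 28, 35).
The pattern: 2nd Friday of the month.
December 2027 — 2nd Friday is 2027-12-10.
January 2028 — 2nd Friday is 2028-01-14.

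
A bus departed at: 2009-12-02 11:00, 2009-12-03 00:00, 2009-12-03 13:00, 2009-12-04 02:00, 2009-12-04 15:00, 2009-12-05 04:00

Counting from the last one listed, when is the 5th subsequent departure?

2009-12-07 21:00

The interval is a steady 13 hours (13, 13, 13, 13, 13).
2009-12-05 04:00 + 13 h = 2009-12-05 17:00.
2009-12-05 17:00 + 13 h = 2009-12-06 06:00.
2009-12-06 06:00 + 13 h = 2009-12-06 19:00.
2009-12-06 19:00 + 13 h = 2009-12-07 08:00.
2009-12-07 08:00 + 13 h = 2009-12-07 21:00.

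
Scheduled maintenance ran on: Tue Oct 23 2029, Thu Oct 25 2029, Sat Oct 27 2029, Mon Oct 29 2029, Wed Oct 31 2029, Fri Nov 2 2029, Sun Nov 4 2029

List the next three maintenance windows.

Tue Nov 6 2029, Thu Nov 8 2029, Sat Nov 10 2029

Gaps between consecutive events: 2, 2, 2, 2, 2, 2 days — a constant 2-day interval.
Sun Nov 4 2029 + 2 days = Tue Nov 6 2029.
Tue Nov 6 2029 + 2 days = Thu Nov 8 2029.
Thu Nov 8 2029 + 2 days = Sat Nov 10 2029.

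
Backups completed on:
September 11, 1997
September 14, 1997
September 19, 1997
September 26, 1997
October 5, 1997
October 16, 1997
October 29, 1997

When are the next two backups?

Gaps: 3, 5, 7, 9, 11, 13 days — each gap is 2 larger than the previous one.
Next gap: 15 days. October 29, 1997 + 15 days = November 13, 1997.
Next gap: 17 days. November 13, 1997 + 17 days = November 30, 1997.

November 13, 1997; November 30, 1997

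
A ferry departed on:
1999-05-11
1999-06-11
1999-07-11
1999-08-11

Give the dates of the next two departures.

Each date is the 11th; the gaps (31, 30, 31) track the month lengths.
The rule is the 11th of each month.
Next: September 1999 → 1999-09-11.
October 1999: 1999-10-11.

1999-09-11, 1999-10-11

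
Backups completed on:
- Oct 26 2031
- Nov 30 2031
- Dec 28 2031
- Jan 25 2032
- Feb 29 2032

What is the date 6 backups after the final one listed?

Every date is a Sunday; gaps 35, 28, 28, 35 days.
Each is the last Sunday of its month (at least one falls on the 29th or later, ruling out '4th Sunday').
March 2032 ends with Sunday Mar 28 2032.
April 2032 ends with Sunday Apr 25 2032.
May 2032 ends with Sunday May 30 2032.
Last Sunday of June 2032: Jun 27 2032.
Last Sunday of July 2032: Jul 25 2032.
August 2032 ends with Sunday Aug 29 2032.

Aug 29 2032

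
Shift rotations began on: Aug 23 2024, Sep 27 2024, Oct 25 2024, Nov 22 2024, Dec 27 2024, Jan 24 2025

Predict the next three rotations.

Feb 28 2025, Mar 28 2025, Apr 25 2025

These are Fridays at 28- or 35-day spacing (35, 28, 28, 35, 28).
The pattern: 4th Friday of the month.
4th Friday of February 2025: Feb 28 2025.
4th Friday of March 2025: Mar 28 2025.
4th Friday of April 2025: Apr 25 2025.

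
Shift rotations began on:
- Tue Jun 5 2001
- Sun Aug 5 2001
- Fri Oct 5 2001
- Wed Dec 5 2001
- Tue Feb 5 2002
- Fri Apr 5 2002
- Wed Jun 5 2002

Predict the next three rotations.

The day-of-month is always 5 (61, 61, 61, 62, 59, 61 days between events).
So this recurs on the 5th of every 2 months.
Next: August 2002 → Mon Aug 5 2002.
October 2002: Sat Oct 5 2002.
Next: December 2002 → Thu Dec 5 2002.

Mon Aug 5 2002, Sat Oct 5 2002, Thu Dec 5 2002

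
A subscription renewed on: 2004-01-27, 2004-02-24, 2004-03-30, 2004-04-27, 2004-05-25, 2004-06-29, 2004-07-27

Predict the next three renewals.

Every date is a Tuesday; gaps 28, 35, 28, 28, 35, 28 days.
Each is the last Tuesday of its month (at least one falls on the 29th or later, ruling out '4th Tuesday').
Last Tuesday of August 2004: 2004-08-31.
September 2004 ends with Tuesday 2004-09-28.
Last Tuesday of October 2004: 2004-10-26.

2004-08-31, 2004-09-28, 2004-10-26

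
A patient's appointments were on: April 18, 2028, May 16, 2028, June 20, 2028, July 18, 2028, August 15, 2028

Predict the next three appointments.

Gaps: 28, 35, 28, 28 days — a mix of 28 and 35. Every date is a Tuesday.
Each is the 3rd Tuesday of its month.
3rd Tuesday of September 2028: September 19, 2028.
3rd Tuesday of October 2028: October 17, 2028.
November 2028 — 3rd Tuesday is November 21, 2028.

September 19, 2028; October 17, 2028; November 21, 2028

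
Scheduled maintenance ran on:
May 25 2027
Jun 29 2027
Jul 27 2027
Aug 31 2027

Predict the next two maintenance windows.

Every date is a Tuesday; gaps 35, 28, 35 days.
Each is the last Tuesday of its month (at least one falls on the 29th or later, ruling out '4th Tuesday').
Last Tuesday of September 2027: Sep 28 2027.
October 2027 ends with Tuesday Oct 26 2027.

Sep 28 2027, Oct 26 2027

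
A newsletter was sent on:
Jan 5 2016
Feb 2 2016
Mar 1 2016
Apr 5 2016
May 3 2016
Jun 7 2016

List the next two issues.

Jul 5 2016, Aug 2 2016

All dates are Tuesdays, 28, 28, 35, 28, 35 days apart.
Specifically, the 1st Tuesday of each month.
July 2016 — 1st Tuesday is Jul 5 2016.
August 2016 — 1st Tuesday is Aug 2 2016.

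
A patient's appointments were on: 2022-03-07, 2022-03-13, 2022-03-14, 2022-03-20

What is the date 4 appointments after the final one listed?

2022-04-03

Gaps: 6, 1, 6 days — not constant, but cyclic with period 2.
The events fall on every Monday and Sunday.
The following Monday is 2022-03-21.
The following Sunday is 2022-03-27.
The following Monday is 2022-03-28.
Next Sunday: 2022-04-03.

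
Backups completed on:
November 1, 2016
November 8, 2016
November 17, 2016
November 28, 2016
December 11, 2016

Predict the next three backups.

Intervals are 7, 9, 11, 13 days — an arithmetic progression with common difference 2.
Next gap: 15 days. December 11, 2016 + 15 days = December 26, 2016.
Next gap: 17 days. December 26, 2016 + 17 days = January 12, 2017.
Next gap: 19 days. January 12, 2017 + 19 days = January 31, 2017.

December 26, 2016; January 12, 2017; January 31, 2017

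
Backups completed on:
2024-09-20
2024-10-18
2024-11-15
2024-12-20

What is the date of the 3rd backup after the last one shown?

2025-03-21

These are Fridays at 28- or 35-day spacing (28, 28, 35).
The pattern: 3rd Friday of the month.
January 2025 — 3rd Friday is 2025-01-17.
February 2025 — 3rd Friday is 2025-02-21.
3rd Friday of March 2025: 2025-03-21.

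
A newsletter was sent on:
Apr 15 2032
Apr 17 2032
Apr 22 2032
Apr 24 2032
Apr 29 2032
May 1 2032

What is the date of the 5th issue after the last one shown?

May 20 2032

The gap pattern 2, 5, 2, 5, 2 repeats every 2 events.
These are the Thursdays and Saturdays of each week.
Next Thursday: May 6 2032.
The following Saturday is May 8 2032.
The following Thursday is May 13 2032.
The following Saturday is May 15 2032.
The following Thursday is May 20 2032.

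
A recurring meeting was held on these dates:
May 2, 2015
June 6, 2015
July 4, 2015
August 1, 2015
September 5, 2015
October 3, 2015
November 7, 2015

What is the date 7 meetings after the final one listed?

Gaps: 35, 28, 28, 35, 28, 35 days — a mix of 28 and 35. Every date is a Saturday.
Each is the 1st Saturday of its month.
December 2015 — 1st Saturday is December 5, 2015.
1st Saturday of January 2016: January 2, 2016.
1st Saturday of February 2016: February 6, 2016.
March 2016 — 1st Saturday is March 5, 2016.
April 2016 — 1st Saturday is April 2, 2016.
1st Saturday of May 2016: May 7, 2016.
June 2016 — 1st Saturday is June 4, 2016.

June 4, 2016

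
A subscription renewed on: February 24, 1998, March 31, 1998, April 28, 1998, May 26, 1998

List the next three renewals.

June 30, 1998; July 28, 1998; August 25, 1998

All Tuesdays; the gaps (35, 28, 28) vary with month length.
This is the last Tuesday of each month.
June 1998 ends with Tuesday June 30, 1998.
July 1998 ends with Tuesday July 28, 1998.
Last Tuesday of August 1998: August 25, 1998.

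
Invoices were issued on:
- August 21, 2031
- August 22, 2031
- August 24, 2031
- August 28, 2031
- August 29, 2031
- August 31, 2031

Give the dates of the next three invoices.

September 4, 2031; September 5, 2031; September 7, 2031

The gap pattern 1, 2, 4, 1, 2 repeats every 3 events.
These are the Thursdays, Fridays and Sundays of each week.
Next Thursday: September 4, 2031.
The following Friday is September 5, 2031.
Next Sunday: September 7, 2031.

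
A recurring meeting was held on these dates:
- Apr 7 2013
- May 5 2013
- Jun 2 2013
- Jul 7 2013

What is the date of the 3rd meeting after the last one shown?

Oct 6 2013

These are Sundays at 28- or 35-day spacing (28, 28, 35).
The pattern: 1st Sunday of the month.
1st Sunday of August 2013: Aug 4 2013.
1st Sunday of September 2013: Sep 1 2013.
October 2013 — 1st Sunday is Oct 6 2013.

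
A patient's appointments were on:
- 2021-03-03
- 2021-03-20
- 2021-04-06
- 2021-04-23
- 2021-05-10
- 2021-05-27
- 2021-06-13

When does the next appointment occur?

The spacing is 17, 17, 17, 17, 17, 17 days — always 17 days.
2021-06-13 + 17 days = 2021-06-30.

2021-06-30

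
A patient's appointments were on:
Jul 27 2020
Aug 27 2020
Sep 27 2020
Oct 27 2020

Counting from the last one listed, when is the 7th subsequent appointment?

The day-of-month is always 27 (31, 31, 30 days between events).
So this recurs on the 27th of each month.
Next: November 2020 → Nov 27 2020.
Next: December 2020 → Dec 27 2020.
January 2021: Jan 27 2021.
February 2021: Feb 27 2021.
Next: March 2021 → Mar 27 2021.
April 2021: Apr 27 2021.
Next: May 2021 → May 27 2021.

May 27 2021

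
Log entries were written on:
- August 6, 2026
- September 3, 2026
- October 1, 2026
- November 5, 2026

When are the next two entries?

December 3, 2026; January 7, 2027

These are Thursdays at 28- or 35-day spacing (28, 28, 35).
The pattern: 1st Thursday of the month.
1st Thursday of December 2026: December 3, 2026.
January 2027 — 1st Thursday is January 7, 2027.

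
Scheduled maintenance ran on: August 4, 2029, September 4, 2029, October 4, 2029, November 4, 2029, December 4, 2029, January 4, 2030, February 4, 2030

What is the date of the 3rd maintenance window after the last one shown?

May 4, 2030

Each date is the 4th; the gaps (31, 30, 31, 30, 31, 31) track the month lengths.
The rule is the 4th of each month.
Next: March 2030 → March 4, 2030.
Next: April 2030 → April 4, 2030.
Next: May 2030 → May 4, 2030.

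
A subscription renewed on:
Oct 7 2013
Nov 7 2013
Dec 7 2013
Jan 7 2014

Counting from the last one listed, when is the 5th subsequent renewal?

Jun 7 2014

Each date is the 7th; the gaps (31, 30, 31) track the month lengths.
The rule is the 7th of each month.
Next: February 2014 → Feb 7 2014.
Next: March 2014 → Mar 7 2014.
Next: April 2014 → Apr 7 2014.
May 2014: May 7 2014.
Next: June 2014 → Jun 7 2014.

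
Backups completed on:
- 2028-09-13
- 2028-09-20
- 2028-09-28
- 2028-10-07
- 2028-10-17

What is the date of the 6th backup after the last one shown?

Gaps: 7, 8, 9, 10 days — each gap is 1 larger than the previous one.
Next gap: 11 days. 2028-10-17 + 11 days = 2028-10-28.
Next gap: 12 days. 2028-10-28 + 12 days = 2028-11-09.
Next gap: 13 days. 2028-11-09 + 13 days = 2028-11-22.
Next gap: 14 days. 2028-11-22 + 14 days = 2028-12-06.
Next gap: 15 days. 2028-12-06 + 15 days = 2028-12-21.
Next gap: 16 days. 2028-12-21 + 16 days = 2029-01-06.

2029-01-06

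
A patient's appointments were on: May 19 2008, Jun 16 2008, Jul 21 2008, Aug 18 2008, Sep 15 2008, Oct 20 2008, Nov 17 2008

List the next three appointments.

Dec 15 2008, Jan 19 2009, Feb 16 2009

These are Mondays at 28- or 35-day spacing (28, 35, 28, 28, 35, 28).
The pattern: 3rd Monday of the month.
3rd Monday of December 2008: Dec 15 2008.
January 2009 — 3rd Monday is Jan 19 2009.
3rd Monday of February 2009: Feb 16 2009.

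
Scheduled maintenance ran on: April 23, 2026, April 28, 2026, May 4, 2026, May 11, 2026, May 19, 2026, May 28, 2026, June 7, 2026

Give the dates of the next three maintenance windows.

The spacing grows by 1 each time: 5, 6, 7, 8, 9, 10 days.
Next gap: 11 days. June 7, 2026 + 11 days = June 18, 2026.
Next gap: 12 days. June 18, 2026 + 12 days = June 30, 2026.
Next gap: 13 days. June 30, 2026 + 13 days = July 13, 2026.

June 18, 2026; June 30, 2026; July 13, 2026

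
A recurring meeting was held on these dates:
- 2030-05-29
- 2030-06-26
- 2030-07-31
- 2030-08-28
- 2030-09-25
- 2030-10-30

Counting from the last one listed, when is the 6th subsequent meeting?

2031-04-30

Every date is a Wednesday; gaps 28, 35, 28, 28, 35 days.
Each is the last Wednesday of its month (at least one falls on the 29th or later, ruling out '4th Wednesday').
November 2030 ends with Wednesday 2030-11-27.
December 2030 ends with Wednesday 2030-12-25.
Last Wednesday of January 2031: 2031-01-29.
Last Wednesday of February 2031: 2031-02-26.
Last Wednesday of March 2031: 2031-03-26.
Last Wednesday of April 2031: 2031-04-30.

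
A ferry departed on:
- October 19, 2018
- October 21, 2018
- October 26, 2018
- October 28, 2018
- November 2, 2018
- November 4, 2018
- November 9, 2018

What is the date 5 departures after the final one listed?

November 25, 2018

Every event lands on a Friday or Sunday (gaps cycle 2, 5, 2, 5, 2, 5).
So the schedule is: every Friday and Sunday.
The following Sunday is November 11, 2018.
Next Friday: November 16, 2018.
Next Sunday: November 18, 2018.
Next Friday: November 23, 2018.
The following Sunday is November 25, 2018.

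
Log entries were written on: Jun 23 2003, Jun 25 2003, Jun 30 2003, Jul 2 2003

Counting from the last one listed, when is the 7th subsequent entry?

Every event lands on a Monday or Wednesday (gaps cycle 2, 5, 2).
So the schedule is: every Monday and Wednesday.
Next Monday: Jul 7 2003.
The following Wednesday is Jul 9 2003.
Next Monday: Jul 14 2003.
The following Wednesday is Jul 16 2003.
Next Monday: Jul 21 2003.
The following Wednesday is Jul 23 2003.
The following Monday is Jul 28 2003.

Jul 28 2003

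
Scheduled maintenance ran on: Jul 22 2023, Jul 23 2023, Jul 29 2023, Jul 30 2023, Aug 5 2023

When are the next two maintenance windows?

Aug 6 2023, Aug 12 2023

The gap pattern 1, 6, 1, 6 repeats every 2 events.
These are the Saturdays and Sundays of each week.
The following Sunday is Aug 6 2023.
The following Saturday is Aug 12 2023.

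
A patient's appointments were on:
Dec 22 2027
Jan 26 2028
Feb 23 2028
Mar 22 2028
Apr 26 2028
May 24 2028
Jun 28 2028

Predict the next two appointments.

All dates are Wednesdays, 35, 28, 28, 35, 28, 35 days apart.
Specifically, the 4th Wednesday of each month.
4th Wednesday of July 2028: Jul 26 2028.
August 2028 — 4th Wednesday is Aug 23 2028.

Jul 26 2028, Aug 23 2028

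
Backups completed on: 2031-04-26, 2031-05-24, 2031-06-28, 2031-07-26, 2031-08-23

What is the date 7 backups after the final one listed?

2032-03-27

Gaps: 28, 35, 28, 28 days — a mix of 28 and 35. Every date is a Saturday.
Each is the 4th Saturday of its month.
4th Saturday of September 2031: 2031-09-27.
4th Saturday of October 2031: 2031-10-25.
4th Saturday of November 2031: 2031-11-22.
December 2031 — 4th Saturday is 2031-12-27.
4th Saturday of January 2032: 2032-01-24.
February 2032 — 4th Saturday is 2032-02-28.
March 2032 — 4th Saturday is 2032-03-27.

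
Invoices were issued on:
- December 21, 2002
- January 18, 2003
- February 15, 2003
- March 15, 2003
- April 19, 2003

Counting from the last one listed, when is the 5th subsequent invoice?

September 20, 2003

These are Saturdays at 28- or 35-day spacing (28, 28, 28, 35).
The pattern: 3rd Saturday of the month.
May 2003 — 3rd Saturday is May 17, 2003.
3rd Saturday of June 2003: June 21, 2003.
July 2003 — 3rd Saturday is July 19, 2003.
3rd Saturday of August 2003: August 16, 2003.
September 2003 — 3rd Saturday is September 20, 2003.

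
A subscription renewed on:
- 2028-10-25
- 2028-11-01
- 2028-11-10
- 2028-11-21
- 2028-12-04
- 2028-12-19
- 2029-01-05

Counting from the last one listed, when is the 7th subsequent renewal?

Gaps: 7, 9, 11, 13, 15, 17 days — each gap is 2 larger than the previous one.
Next gap: 19 days. 2029-01-05 + 19 days = 2029-01-24.
Next gap: 21 days. 2029-01-24 + 21 days = 2029-02-14.
Next gap: 23 days. 2029-02-14 + 23 days = 2029-03-09.
Next gap: 25 days. 2029-03-09 + 25 days = 2029-04-03.
Next gap: 27 days. 2029-04-03 + 27 days = 2029-04-30.
Next gap: 29 days. 2029-04-30 + 29 days = 2029-05-29.
Next gap: 31 days. 2029-05-29 + 31 days = 2029-06-29.

2029-06-29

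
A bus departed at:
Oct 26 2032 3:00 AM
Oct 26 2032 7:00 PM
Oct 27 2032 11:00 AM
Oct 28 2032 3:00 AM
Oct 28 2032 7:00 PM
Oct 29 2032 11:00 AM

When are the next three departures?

Gaps: 16, 16, 16, 16, 16 hours — each event is 16 hours after the previous one.
Oct 29 2032 11:00 AM + 16 h = Oct 30 2032 3:00 AM.
Oct 30 2032 3:00 AM + 16 h = Oct 30 2032 7:00 PM.
Oct 30 2032 7:00 PM + 16 h = Oct 31 2032 11:00 AM.

Oct 30 2032 3:00 AM, Oct 30 2032 7:00 PM, Oct 31 2032 11:00 AM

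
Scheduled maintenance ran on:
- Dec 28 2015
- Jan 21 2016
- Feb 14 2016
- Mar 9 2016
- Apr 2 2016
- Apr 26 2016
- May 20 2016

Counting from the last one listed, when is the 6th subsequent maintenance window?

Gaps between consecutive events: 24, 24, 24, 24, 24, 24 days — a constant 24-day interval.
May 20 2016 + 24 days = Jun 13 2016.
Jun 13 2016 + 24 days = Jul 7 2016.
Jul 7 2016 + 24 days = Jul 31 2016.
Jul 31 2016 + 24 days = Aug 24 2016.
Aug 24 2016 + 24 days = Sep 17 2016.
Sep 17 2016 + 24 days = Oct 11 2016.

Oct 11 2016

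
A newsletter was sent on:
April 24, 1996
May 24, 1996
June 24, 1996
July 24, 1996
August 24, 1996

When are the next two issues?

The day-of-month is always 24 (30, 31, 30, 31 days between events).
So this recurs on the 24th of each month.
Next: September 1996 → September 24, 1996.
Next: October 1996 → October 24, 1996.

September 24, 1996; October 24, 1996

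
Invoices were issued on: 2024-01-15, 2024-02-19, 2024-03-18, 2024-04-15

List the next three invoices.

These are Mondays at 28- or 35-day spacing (35, 28, 28).
The pattern: 3rd Monday of the month.
May 2024 — 3rd Monday is 2024-05-20.
3rd Monday of June 2024: 2024-06-17.
July 2024 — 3rd Monday is 2024-07-15.

2024-05-20, 2024-06-17, 2024-07-15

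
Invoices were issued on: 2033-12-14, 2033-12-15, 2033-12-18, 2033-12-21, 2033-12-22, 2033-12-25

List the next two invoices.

2033-12-28, 2033-12-29

Gaps: 1, 3, 3, 1, 3 days — not constant, but cyclic with period 3.
The events fall on every Wednesday, Thursday and Sunday.
Next Wednesday: 2033-12-28.
The following Thursday is 2033-12-29.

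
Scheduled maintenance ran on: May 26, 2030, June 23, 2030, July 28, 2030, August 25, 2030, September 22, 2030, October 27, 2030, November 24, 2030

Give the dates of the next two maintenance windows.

Gaps: 28, 35, 28, 28, 35, 28 days — a mix of 28 and 35. Every date is a Sunday.
Each is the 4th Sunday of its month.
4th Sunday of December 2030: December 22, 2030.
January 2031 — 4th Sunday is January 26, 2031.

December 22, 2030; January 26, 2031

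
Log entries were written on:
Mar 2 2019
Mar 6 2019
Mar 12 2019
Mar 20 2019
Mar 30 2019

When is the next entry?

Apr 11 2019

Gaps: 4, 6, 8, 10 days — each gap is 2 larger than the previous one.
Next gap: 12 days. Mar 30 2019 + 12 days = Apr 11 2019.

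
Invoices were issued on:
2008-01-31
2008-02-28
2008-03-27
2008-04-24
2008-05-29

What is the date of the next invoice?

Every date is a Thursday; gaps 28, 28, 28, 35 days.
Each is the last Thursday of its month (at least one falls on the 29th or later, ruling out '4th Thursday').
June 2008 ends with Thursday 2008-06-26.

2008-06-26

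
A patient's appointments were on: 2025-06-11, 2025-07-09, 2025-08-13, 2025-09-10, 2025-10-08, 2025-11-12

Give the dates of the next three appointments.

2025-12-10, 2026-01-14, 2026-02-11

Gaps: 28, 35, 28, 28, 35 days — a mix of 28 and 35. Every date is a Wednesday.
Each is the 2nd Wednesday of its month.
2nd Wednesday of December 2025: 2025-12-10.
January 2026 — 2nd Wednesday is 2026-01-14.
February 2026 — 2nd Wednesday is 2026-02-11.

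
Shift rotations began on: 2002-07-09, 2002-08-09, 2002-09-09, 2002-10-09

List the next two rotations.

2002-11-09, 2002-12-09

The day-of-month is always 9 (31, 31, 30 days between events).
So this recurs on the 9th of each month.
Next: November 2002 → 2002-11-09.
December 2002: 2002-12-09.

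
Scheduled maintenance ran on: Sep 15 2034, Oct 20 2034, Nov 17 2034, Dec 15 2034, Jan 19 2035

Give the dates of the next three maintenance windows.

All dates are Fridays, 35, 28, 28, 35 days apart.
Specifically, the 3rd Friday of each month.
February 2035 — 3rd Friday is Feb 16 2035.
3rd Friday of March 2035: Mar 16 2035.
3rd Friday of April 2035: Apr 20 2035.

Feb 16 2035, Mar 16 2035, Apr 20 2035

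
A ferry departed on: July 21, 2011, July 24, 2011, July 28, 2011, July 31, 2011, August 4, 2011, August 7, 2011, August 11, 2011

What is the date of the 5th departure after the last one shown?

August 28, 2011

Every event lands on a Thursday or Sunday (gaps cycle 3, 4, 3, 4, 3, 4).
So the schedule is: every Thursday and Sunday.
Next Sunday: August 14, 2011.
Next Thursday: August 18, 2011.
Next Sunday: August 21, 2011.
Next Thursday: August 25, 2011.
Next Sunday: August 28, 2011.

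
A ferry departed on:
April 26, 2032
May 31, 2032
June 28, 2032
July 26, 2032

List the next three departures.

These are Mondays with 35, 28, 28-day gaps.
Each is the final Monday of its month — May 31, 2032 is past the 28th, so '4th Monday' doesn't fit.
Last Monday of August 2032: August 30, 2032.
Last Monday of September 2032: September 27, 2032.
October 2032 ends with Monday October 25, 2032.

August 30, 2032; September 27, 2032; October 25, 2032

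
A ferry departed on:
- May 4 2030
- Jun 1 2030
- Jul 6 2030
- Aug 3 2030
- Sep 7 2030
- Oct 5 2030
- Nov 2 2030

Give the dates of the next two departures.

Gaps: 28, 35, 28, 35, 28, 28 days — a mix of 28 and 35. Every date is a Saturday.
Each is the 1st Saturday of its month.
December 2030 — 1st Saturday is Dec 7 2030.
January 2031 — 1st Saturday is Jan 4 2031.

Dec 7 2030, Jan 4 2031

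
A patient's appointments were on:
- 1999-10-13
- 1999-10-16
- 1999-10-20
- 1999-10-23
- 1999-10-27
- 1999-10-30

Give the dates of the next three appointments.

1999-11-03, 1999-11-06, 1999-11-10

The gap pattern 3, 4, 3, 4, 3 repeats every 2 events.
These are the Wednesdays and Saturdays of each week.
The following Wednesday is 1999-11-03.
The following Saturday is 1999-11-06.
The following Wednesday is 1999-11-10.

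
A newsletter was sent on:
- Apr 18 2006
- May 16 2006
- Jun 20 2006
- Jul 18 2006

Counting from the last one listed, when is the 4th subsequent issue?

All dates are Tuesdays, 28, 35, 28 days apart.
Specifically, the 3rd Tuesday of each month.
3rd Tuesday of August 2006: Aug 15 2006.
September 2006 — 3rd Tuesday is Sep 19 2006.
3rd Tuesday of October 2006: Oct 17 2006.
November 2006 — 3rd Tuesday is Nov 21 2006.

Nov 21 2006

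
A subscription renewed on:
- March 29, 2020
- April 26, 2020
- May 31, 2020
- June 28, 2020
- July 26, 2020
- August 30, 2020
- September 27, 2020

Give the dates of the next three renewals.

These are Sundays with 28, 35, 28, 28, 35, 28-day gaps.
Each is the final Sunday of its month — March 29, 2020 is past the 28th, so '4th Sunday' doesn't fit.
Last Sunday of October 2020: October 25, 2020.
November 2020 ends with Sunday November 29, 2020.
Last Sunday of December 2020: December 27, 2020.

October 25, 2020; November 29, 2020; December 27, 2020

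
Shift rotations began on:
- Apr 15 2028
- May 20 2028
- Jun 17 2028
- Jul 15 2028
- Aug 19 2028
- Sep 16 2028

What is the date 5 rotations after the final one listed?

All dates are Saturdays, 35, 28, 28, 35, 28 days apart.
Specifically, the 3rd Saturday of each month.
October 2028 — 3rd Saturday is Oct 21 2028.
3rd Saturday of November 2028: Nov 18 2028.
3rd Saturday of December 2028: Dec 16 2028.
January 2029 — 3rd Saturday is Jan 20 2029.
3rd Saturday of February 2029: Feb 17 2029.

Feb 17 2029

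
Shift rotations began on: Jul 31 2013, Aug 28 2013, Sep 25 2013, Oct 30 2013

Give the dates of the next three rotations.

Nov 27 2013, Dec 25 2013, Jan 29 2014

These are Wednesdays with 28, 28, 35-day gaps.
Each is the final Wednesday of its month — Jul 31 2013 is past the 28th, so '4th Wednesday' doesn't fit.
Last Wednesday of November 2013: Nov 27 2013.
Last Wednesday of December 2013: Dec 25 2013.
January 2014 ends with Wednesday Jan 29 2014.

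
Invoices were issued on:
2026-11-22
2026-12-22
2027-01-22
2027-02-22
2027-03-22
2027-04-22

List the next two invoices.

The day-of-month is always 22 (30, 31, 31, 28, 31 days between events).
So this recurs on the 22nd of each month.
May 2027: 2027-05-22.
Next: June 2027 → 2027-06-22.

2027-05-22, 2027-06-22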